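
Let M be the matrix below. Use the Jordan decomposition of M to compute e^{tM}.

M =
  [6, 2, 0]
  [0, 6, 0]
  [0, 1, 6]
e^{tM} =
  [exp(6*t), 2*t*exp(6*t), 0]
  [0, exp(6*t), 0]
  [0, t*exp(6*t), exp(6*t)]

Strategy: write M = P · J · P⁻¹ where J is a Jordan canonical form, so e^{tM} = P · e^{tJ} · P⁻¹, and e^{tJ} can be computed block-by-block.

M has Jordan form
J =
  [6, 1, 0]
  [0, 6, 0]
  [0, 0, 6]
(up to reordering of blocks).

Per-block formulas:
  For a 2×2 Jordan block J_2(6): exp(t · J_2(6)) = e^(6t)·(I + t·N), where N is the 2×2 nilpotent shift.
  For a 1×1 block at λ = 6: exp(t · [6]) = [e^(6t)].

After assembling e^{tJ} and conjugating by P, we get:

e^{tM} =
  [exp(6*t), 2*t*exp(6*t), 0]
  [0, exp(6*t), 0]
  [0, t*exp(6*t), exp(6*t)]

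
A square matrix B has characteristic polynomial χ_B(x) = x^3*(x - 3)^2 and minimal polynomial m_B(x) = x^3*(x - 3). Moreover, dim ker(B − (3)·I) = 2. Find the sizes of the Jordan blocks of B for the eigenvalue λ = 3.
Block sizes for λ = 3: [1, 1]

Step 1 — from the characteristic polynomial, algebraic multiplicity of λ = 3 is 2. From dim ker(B − (3)·I) = 2, there are exactly 2 Jordan blocks for λ = 3.
Step 2 — from the minimal polynomial, the factor (x − 3) tells us the largest block for λ = 3 has size 1.
Step 3 — with total size 2, 2 blocks, and largest block 1, the block sizes (in nonincreasing order) are [1, 1].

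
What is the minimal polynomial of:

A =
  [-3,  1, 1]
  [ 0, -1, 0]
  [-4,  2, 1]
x^2 + 2*x + 1

The characteristic polynomial is χ_A(x) = (x + 1)^3, so the eigenvalues are known. The minimal polynomial is
  m_A(x) = Π_λ (x − λ)^{k_λ}
where k_λ is the size of the *largest* Jordan block for λ (equivalently, the smallest k with (A − λI)^k v = 0 for every generalised eigenvector v of λ).

  λ = -1: largest Jordan block has size 2, contributing (x + 1)^2

So m_A(x) = (x + 1)^2 = x^2 + 2*x + 1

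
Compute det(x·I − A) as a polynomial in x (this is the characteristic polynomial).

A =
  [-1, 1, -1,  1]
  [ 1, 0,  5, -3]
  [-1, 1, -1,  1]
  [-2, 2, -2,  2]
x^4

Expanding det(x·I − A) (e.g. by cofactor expansion or by noting that A is similar to its Jordan form J, which has the same characteristic polynomial as A) gives
  χ_A(x) = x^4
which factors as x^4. The eigenvalues (with algebraic multiplicities) are λ = 0 with multiplicity 4.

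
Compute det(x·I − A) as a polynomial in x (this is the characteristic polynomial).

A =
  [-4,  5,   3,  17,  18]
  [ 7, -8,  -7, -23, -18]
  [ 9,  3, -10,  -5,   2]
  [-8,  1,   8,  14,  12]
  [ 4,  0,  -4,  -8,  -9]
x^5 + 17*x^4 + 106*x^3 + 290*x^2 + 325*x + 125

Expanding det(x·I − A) (e.g. by cofactor expansion or by noting that A is similar to its Jordan form J, which has the same characteristic polynomial as A) gives
  χ_A(x) = x^5 + 17*x^4 + 106*x^3 + 290*x^2 + 325*x + 125
which factors as (x + 1)^2*(x + 5)^3. The eigenvalues (with algebraic multiplicities) are λ = -5 with multiplicity 3, λ = -1 with multiplicity 2.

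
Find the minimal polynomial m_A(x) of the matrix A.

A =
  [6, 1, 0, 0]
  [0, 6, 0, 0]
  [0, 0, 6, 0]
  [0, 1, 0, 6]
x^2 - 12*x + 36

The characteristic polynomial is χ_A(x) = (x - 6)^4, so the eigenvalues are known. The minimal polynomial is
  m_A(x) = Π_λ (x − λ)^{k_λ}
where k_λ is the size of the *largest* Jordan block for λ (equivalently, the smallest k with (A − λI)^k v = 0 for every generalised eigenvector v of λ).

  λ = 6: largest Jordan block has size 2, contributing (x − 6)^2

So m_A(x) = (x - 6)^2 = x^2 - 12*x + 36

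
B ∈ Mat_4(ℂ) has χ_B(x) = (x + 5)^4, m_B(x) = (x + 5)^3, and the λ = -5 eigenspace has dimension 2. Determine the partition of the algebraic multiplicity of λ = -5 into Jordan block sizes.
Block sizes for λ = -5: [3, 1]

Step 1 — from the characteristic polynomial, algebraic multiplicity of λ = -5 is 4. From dim ker(B − (-5)·I) = 2, there are exactly 2 Jordan blocks for λ = -5.
Step 2 — from the minimal polynomial, the factor (x + 5)^3 tells us the largest block for λ = -5 has size 3.
Step 3 — with total size 4, 2 blocks, and largest block 3, the block sizes (in nonincreasing order) are [3, 1].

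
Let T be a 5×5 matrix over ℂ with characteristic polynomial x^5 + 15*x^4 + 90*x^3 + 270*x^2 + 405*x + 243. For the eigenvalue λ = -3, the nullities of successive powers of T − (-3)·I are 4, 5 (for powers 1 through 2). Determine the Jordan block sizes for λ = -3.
Block sizes for λ = -3: [2, 1, 1, 1]

From the dimensions of kernels of powers, the number of Jordan blocks of size at least j is d_j − d_{j−1} where d_j = dim ker(N^j) (with d_0 = 0). Computing the differences gives [4, 1].
The number of blocks of size exactly k is (#blocks of size ≥ k) − (#blocks of size ≥ k + 1), so the partition is: 3 block(s) of size 1, 1 block(s) of size 2.
In nonincreasing order the block sizes are [2, 1, 1, 1].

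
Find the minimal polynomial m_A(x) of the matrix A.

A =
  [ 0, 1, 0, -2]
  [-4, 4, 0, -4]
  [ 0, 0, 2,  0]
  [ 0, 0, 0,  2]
x^2 - 4*x + 4

The characteristic polynomial is χ_A(x) = (x - 2)^4, so the eigenvalues are known. The minimal polynomial is
  m_A(x) = Π_λ (x − λ)^{k_λ}
where k_λ is the size of the *largest* Jordan block for λ (equivalently, the smallest k with (A − λI)^k v = 0 for every generalised eigenvector v of λ).

  λ = 2: largest Jordan block has size 2, contributing (x − 2)^2

So m_A(x) = (x - 2)^2 = x^2 - 4*x + 4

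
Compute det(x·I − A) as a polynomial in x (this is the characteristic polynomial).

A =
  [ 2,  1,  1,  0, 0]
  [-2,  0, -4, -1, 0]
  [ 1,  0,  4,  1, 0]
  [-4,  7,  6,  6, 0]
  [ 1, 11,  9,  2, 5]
x^5 - 17*x^4 + 106*x^3 - 290*x^2 + 325*x - 125

Expanding det(x·I − A) (e.g. by cofactor expansion or by noting that A is similar to its Jordan form J, which has the same characteristic polynomial as A) gives
  χ_A(x) = x^5 - 17*x^4 + 106*x^3 - 290*x^2 + 325*x - 125
which factors as (x - 5)^3*(x - 1)^2. The eigenvalues (with algebraic multiplicities) are λ = 1 with multiplicity 2, λ = 5 with multiplicity 3.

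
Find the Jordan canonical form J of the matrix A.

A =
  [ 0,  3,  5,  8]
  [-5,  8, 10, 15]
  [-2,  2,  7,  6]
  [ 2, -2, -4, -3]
J_3(3) ⊕ J_1(3)

The characteristic polynomial is
  det(x·I − A) = x^4 - 12*x^3 + 54*x^2 - 108*x + 81 = (x - 3)^4

Eigenvalues and multiplicities (the geometric multiplicity of λ is n − rank(A − λI), which equals the number of Jordan blocks for λ):
  λ = 3: algebraic multiplicity = 4, geometric multiplicity = 2

Determining the block sizes for each eigenvalue:
  λ = 3: with am = 4 and gm = 2, the partition is not yet determined (e.g. several partitions of 4 into 2 parts exist). Let N = A − (3)·I. Computing rank(N^1) = 2, rank(N^2) = 1, rank(N^3) = 0; the number of blocks of size ≥ j is rank(N^{j−1}) − rank(N^j), giving [2, 1, 1]. So we have 1 block(s) of size 3, 1 block(s) of size 1 → block sizes [3, 1]

Assembling the blocks gives a Jordan form
J =
  [3, 1, 0, 0]
  [0, 3, 1, 0]
  [0, 0, 3, 0]
  [0, 0, 0, 3]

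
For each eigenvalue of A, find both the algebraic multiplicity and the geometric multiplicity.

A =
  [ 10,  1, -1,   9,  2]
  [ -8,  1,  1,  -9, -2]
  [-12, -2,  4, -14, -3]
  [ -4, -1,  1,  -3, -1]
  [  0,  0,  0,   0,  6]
λ = 2: alg = 3, geom = 2; λ = 6: alg = 2, geom = 1

Step 1 — factor the characteristic polynomial to read off the algebraic multiplicities:
  χ_A(x) = (x - 6)^2*(x - 2)^3

Step 2 — compute geometric multiplicities via the rank-nullity identity g(λ) = n − rank(A − λI):
  rank(A − (2)·I) = 3, so dim ker(A − (2)·I) = n − 3 = 2
  rank(A − (6)·I) = 4, so dim ker(A − (6)·I) = n − 4 = 1

Summary:
  λ = 2: algebraic multiplicity = 3, geometric multiplicity = 2
  λ = 6: algebraic multiplicity = 2, geometric multiplicity = 1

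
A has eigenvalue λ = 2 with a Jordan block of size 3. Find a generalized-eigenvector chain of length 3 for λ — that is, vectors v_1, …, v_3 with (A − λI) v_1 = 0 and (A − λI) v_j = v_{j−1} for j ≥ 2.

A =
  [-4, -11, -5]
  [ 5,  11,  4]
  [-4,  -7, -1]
A Jordan chain for λ = 2 of length 3:
v_1 = (1, -1, 1)ᵀ
v_2 = (-6, 5, -4)ᵀ
v_3 = (1, 0, 0)ᵀ

Let N = A − (2)·I. We want v_3 with N^3 v_3 = 0 but N^2 v_3 ≠ 0; then v_{j-1} := N · v_j for j = 3, …, 2.

Pick v_3 = (1, 0, 0)ᵀ.
Then v_2 = N · v_3 = (-6, 5, -4)ᵀ.
Then v_1 = N · v_2 = (1, -1, 1)ᵀ.

Sanity check: (A − (2)·I) v_1 = (0, 0, 0)ᵀ = 0. ✓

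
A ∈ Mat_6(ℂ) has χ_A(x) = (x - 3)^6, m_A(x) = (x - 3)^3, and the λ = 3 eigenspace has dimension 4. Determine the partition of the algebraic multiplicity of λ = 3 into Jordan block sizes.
Block sizes for λ = 3: [3, 1, 1, 1]

Step 1 — from the characteristic polynomial, algebraic multiplicity of λ = 3 is 6. From dim ker(A − (3)·I) = 4, there are exactly 4 Jordan blocks for λ = 3.
Step 2 — from the minimal polynomial, the factor (x − 3)^3 tells us the largest block for λ = 3 has size 3.
Step 3 — with total size 6, 4 blocks, and largest block 3, the block sizes (in nonincreasing order) are [3, 1, 1, 1].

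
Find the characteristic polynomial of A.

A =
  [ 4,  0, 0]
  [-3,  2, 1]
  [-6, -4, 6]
x^3 - 12*x^2 + 48*x - 64

Expanding det(x·I − A) (e.g. by cofactor expansion or by noting that A is similar to its Jordan form J, which has the same characteristic polynomial as A) gives
  χ_A(x) = x^3 - 12*x^2 + 48*x - 64
which factors as (x - 4)^3. The eigenvalues (with algebraic multiplicities) are λ = 4 with multiplicity 3.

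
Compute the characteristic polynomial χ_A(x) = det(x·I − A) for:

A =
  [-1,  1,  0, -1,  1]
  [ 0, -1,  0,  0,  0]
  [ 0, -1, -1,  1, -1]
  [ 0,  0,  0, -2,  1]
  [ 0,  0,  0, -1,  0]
x^5 + 5*x^4 + 10*x^3 + 10*x^2 + 5*x + 1

Expanding det(x·I − A) (e.g. by cofactor expansion or by noting that A is similar to its Jordan form J, which has the same characteristic polynomial as A) gives
  χ_A(x) = x^5 + 5*x^4 + 10*x^3 + 10*x^2 + 5*x + 1
which factors as (x + 1)^5. The eigenvalues (with algebraic multiplicities) are λ = -1 with multiplicity 5.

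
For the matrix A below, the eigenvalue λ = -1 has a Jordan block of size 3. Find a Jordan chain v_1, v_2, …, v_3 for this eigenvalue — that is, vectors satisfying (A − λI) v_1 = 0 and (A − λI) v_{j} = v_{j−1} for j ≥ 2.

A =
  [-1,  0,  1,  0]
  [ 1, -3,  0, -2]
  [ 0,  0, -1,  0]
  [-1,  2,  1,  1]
A Jordan chain for λ = -1 of length 3:
v_1 = (0, -1, 0, 1)ᵀ
v_2 = (1, 0, 0, 1)ᵀ
v_3 = (0, 0, 1, 0)ᵀ

Let N = A − (-1)·I. We want v_3 with N^3 v_3 = 0 but N^2 v_3 ≠ 0; then v_{j-1} := N · v_j for j = 3, …, 2.

Pick v_3 = (0, 0, 1, 0)ᵀ.
Then v_2 = N · v_3 = (1, 0, 0, 1)ᵀ.
Then v_1 = N · v_2 = (0, -1, 0, 1)ᵀ.

Sanity check: (A − (-1)·I) v_1 = (0, 0, 0, 0)ᵀ = 0. ✓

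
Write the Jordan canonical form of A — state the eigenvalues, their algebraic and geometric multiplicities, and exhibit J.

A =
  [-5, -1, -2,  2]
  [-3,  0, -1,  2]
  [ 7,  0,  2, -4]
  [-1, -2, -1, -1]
J_3(-1) ⊕ J_1(-1)

The characteristic polynomial is
  det(x·I − A) = x^4 + 4*x^3 + 6*x^2 + 4*x + 1 = (x + 1)^4

Eigenvalues and multiplicities (the geometric multiplicity of λ is n − rank(A − λI), which equals the number of Jordan blocks for λ):
  λ = -1: algebraic multiplicity = 4, geometric multiplicity = 2

Determining the block sizes for each eigenvalue:
  λ = -1: with am = 4 and gm = 2, the partition is not yet determined (e.g. several partitions of 4 into 2 parts exist). Let N = A − (-1)·I. Computing rank(N^1) = 2, rank(N^2) = 1, rank(N^3) = 0; the number of blocks of size ≥ j is rank(N^{j−1}) − rank(N^j), giving [2, 1, 1]. So we have 1 block(s) of size 3, 1 block(s) of size 1 → block sizes [3, 1]

Assembling the blocks gives a Jordan form
J =
  [-1,  1,  0,  0]
  [ 0, -1,  1,  0]
  [ 0,  0, -1,  0]
  [ 0,  0,  0, -1]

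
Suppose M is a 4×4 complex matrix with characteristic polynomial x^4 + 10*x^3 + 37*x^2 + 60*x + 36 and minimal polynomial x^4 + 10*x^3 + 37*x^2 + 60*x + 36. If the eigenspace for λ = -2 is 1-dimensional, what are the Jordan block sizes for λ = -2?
Block sizes for λ = -2: [2]

Step 1 — from the characteristic polynomial, algebraic multiplicity of λ = -2 is 2. From dim ker(M − (-2)·I) = 1, there are exactly 1 Jordan blocks for λ = -2.
Step 2 — from the minimal polynomial, the factor (x + 2)^2 tells us the largest block for λ = -2 has size 2.
Step 3 — with total size 2, 1 blocks, and largest block 2, the block sizes (in nonincreasing order) are [2].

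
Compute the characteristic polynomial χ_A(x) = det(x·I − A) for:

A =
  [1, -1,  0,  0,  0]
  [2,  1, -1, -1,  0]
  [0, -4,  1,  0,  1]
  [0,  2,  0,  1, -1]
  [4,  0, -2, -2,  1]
x^5 - 5*x^4 + 10*x^3 - 10*x^2 + 5*x - 1

Expanding det(x·I − A) (e.g. by cofactor expansion or by noting that A is similar to its Jordan form J, which has the same characteristic polynomial as A) gives
  χ_A(x) = x^5 - 5*x^4 + 10*x^3 - 10*x^2 + 5*x - 1
which factors as (x - 1)^5. The eigenvalues (with algebraic multiplicities) are λ = 1 with multiplicity 5.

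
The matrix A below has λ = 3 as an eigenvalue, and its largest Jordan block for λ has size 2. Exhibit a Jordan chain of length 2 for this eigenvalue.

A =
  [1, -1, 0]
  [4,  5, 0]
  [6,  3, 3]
A Jordan chain for λ = 3 of length 2:
v_1 = (-2, 4, 6)ᵀ
v_2 = (1, 0, 0)ᵀ

Let N = A − (3)·I. We want v_2 with N^2 v_2 = 0 but N^1 v_2 ≠ 0; then v_{j-1} := N · v_j for j = 2, …, 2.

Pick v_2 = (1, 0, 0)ᵀ.
Then v_1 = N · v_2 = (-2, 4, 6)ᵀ.

Sanity check: (A − (3)·I) v_1 = (0, 0, 0)ᵀ = 0. ✓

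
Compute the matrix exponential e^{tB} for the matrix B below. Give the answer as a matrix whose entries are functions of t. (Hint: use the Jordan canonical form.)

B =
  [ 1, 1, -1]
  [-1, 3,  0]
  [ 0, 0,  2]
e^{tB} =
  [-t*exp(2*t) + exp(2*t), t*exp(2*t), t^2*exp(2*t)/2 - t*exp(2*t)]
  [-t*exp(2*t), t*exp(2*t) + exp(2*t), t^2*exp(2*t)/2]
  [0, 0, exp(2*t)]

Strategy: write B = P · J · P⁻¹ where J is a Jordan canonical form, so e^{tB} = P · e^{tJ} · P⁻¹, and e^{tJ} can be computed block-by-block.

B has Jordan form
J =
  [2, 1, 0]
  [0, 2, 1]
  [0, 0, 2]
(up to reordering of blocks).

Per-block formulas:
  For a 3×3 Jordan block J_3(2): exp(t · J_3(2)) = e^(2t)·(I + t·N + (t^2/2)·N^2), where N is the 3×3 nilpotent shift.

After assembling e^{tJ} and conjugating by P, we get:

e^{tB} =
  [-t*exp(2*t) + exp(2*t), t*exp(2*t), t^2*exp(2*t)/2 - t*exp(2*t)]
  [-t*exp(2*t), t*exp(2*t) + exp(2*t), t^2*exp(2*t)/2]
  [0, 0, exp(2*t)]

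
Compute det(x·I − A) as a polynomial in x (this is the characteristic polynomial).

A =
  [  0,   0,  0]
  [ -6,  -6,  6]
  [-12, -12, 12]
x^3 - 6*x^2

Expanding det(x·I − A) (e.g. by cofactor expansion or by noting that A is similar to its Jordan form J, which has the same characteristic polynomial as A) gives
  χ_A(x) = x^3 - 6*x^2
which factors as x^2*(x - 6). The eigenvalues (with algebraic multiplicities) are λ = 0 with multiplicity 2, λ = 6 with multiplicity 1.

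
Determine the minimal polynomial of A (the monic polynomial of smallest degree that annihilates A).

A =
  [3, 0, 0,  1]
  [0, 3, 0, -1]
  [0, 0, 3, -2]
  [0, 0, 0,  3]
x^2 - 6*x + 9

The characteristic polynomial is χ_A(x) = (x - 3)^4, so the eigenvalues are known. The minimal polynomial is
  m_A(x) = Π_λ (x − λ)^{k_λ}
where k_λ is the size of the *largest* Jordan block for λ (equivalently, the smallest k with (A − λI)^k v = 0 for every generalised eigenvector v of λ).

  λ = 3: largest Jordan block has size 2, contributing (x − 3)^2

So m_A(x) = (x - 3)^2 = x^2 - 6*x + 9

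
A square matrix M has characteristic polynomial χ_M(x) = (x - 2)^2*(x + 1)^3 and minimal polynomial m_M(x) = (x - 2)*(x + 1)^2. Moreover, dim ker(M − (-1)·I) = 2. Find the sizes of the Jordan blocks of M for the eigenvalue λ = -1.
Block sizes for λ = -1: [2, 1]

Step 1 — from the characteristic polynomial, algebraic multiplicity of λ = -1 is 3. From dim ker(M − (-1)·I) = 2, there are exactly 2 Jordan blocks for λ = -1.
Step 2 — from the minimal polynomial, the factor (x + 1)^2 tells us the largest block for λ = -1 has size 2.
Step 3 — with total size 3, 2 blocks, and largest block 2, the block sizes (in nonincreasing order) are [2, 1].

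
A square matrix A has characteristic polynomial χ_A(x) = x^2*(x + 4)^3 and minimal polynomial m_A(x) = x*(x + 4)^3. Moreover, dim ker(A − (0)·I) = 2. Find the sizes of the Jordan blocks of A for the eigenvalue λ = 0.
Block sizes for λ = 0: [1, 1]

Step 1 — from the characteristic polynomial, algebraic multiplicity of λ = 0 is 2. From dim ker(A − (0)·I) = 2, there are exactly 2 Jordan blocks for λ = 0.
Step 2 — from the minimal polynomial, the factor (x − 0) tells us the largest block for λ = 0 has size 1.
Step 3 — with total size 2, 2 blocks, and largest block 1, the block sizes (in nonincreasing order) are [1, 1].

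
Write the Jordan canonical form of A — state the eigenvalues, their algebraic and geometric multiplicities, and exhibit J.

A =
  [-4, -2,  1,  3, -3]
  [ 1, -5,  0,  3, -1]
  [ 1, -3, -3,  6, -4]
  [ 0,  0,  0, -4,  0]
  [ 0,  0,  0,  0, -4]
J_3(-4) ⊕ J_1(-4) ⊕ J_1(-4)

The characteristic polynomial is
  det(x·I − A) = x^5 + 20*x^4 + 160*x^3 + 640*x^2 + 1280*x + 1024 = (x + 4)^5

Eigenvalues and multiplicities (the geometric multiplicity of λ is n − rank(A − λI), which equals the number of Jordan blocks for λ):
  λ = -4: algebraic multiplicity = 5, geometric multiplicity = 3

Determining the block sizes for each eigenvalue:
  λ = -4: with am = 5 and gm = 3, the partition is not yet determined (e.g. several partitions of 5 into 3 parts exist). Let N = A − (-4)·I. Computing rank(N^1) = 2, rank(N^2) = 1, rank(N^3) = 0; the number of blocks of size ≥ j is rank(N^{j−1}) − rank(N^j), giving [3, 1, 1]. So we have 1 block(s) of size 3, 2 block(s) of size 1 → block sizes [3, 1, 1]

Assembling the blocks gives a Jordan form
J =
  [-4,  1,  0,  0,  0]
  [ 0, -4,  1,  0,  0]
  [ 0,  0, -4,  0,  0]
  [ 0,  0,  0, -4,  0]
  [ 0,  0,  0,  0, -4]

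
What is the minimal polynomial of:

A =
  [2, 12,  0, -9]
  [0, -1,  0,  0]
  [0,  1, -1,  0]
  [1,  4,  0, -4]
x^2 + 2*x + 1

The characteristic polynomial is χ_A(x) = (x + 1)^4, so the eigenvalues are known. The minimal polynomial is
  m_A(x) = Π_λ (x − λ)^{k_λ}
where k_λ is the size of the *largest* Jordan block for λ (equivalently, the smallest k with (A − λI)^k v = 0 for every generalised eigenvector v of λ).

  λ = -1: largest Jordan block has size 2, contributing (x + 1)^2

So m_A(x) = (x + 1)^2 = x^2 + 2*x + 1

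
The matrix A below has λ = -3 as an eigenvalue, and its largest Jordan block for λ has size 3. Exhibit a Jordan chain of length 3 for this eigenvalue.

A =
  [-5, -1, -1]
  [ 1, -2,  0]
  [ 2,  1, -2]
A Jordan chain for λ = -3 of length 3:
v_1 = (1, -1, -1)ᵀ
v_2 = (-2, 1, 2)ᵀ
v_3 = (1, 0, 0)ᵀ

Let N = A − (-3)·I. We want v_3 with N^3 v_3 = 0 but N^2 v_3 ≠ 0; then v_{j-1} := N · v_j for j = 3, …, 2.

Pick v_3 = (1, 0, 0)ᵀ.
Then v_2 = N · v_3 = (-2, 1, 2)ᵀ.
Then v_1 = N · v_2 = (1, -1, -1)ᵀ.

Sanity check: (A − (-3)·I) v_1 = (0, 0, 0)ᵀ = 0. ✓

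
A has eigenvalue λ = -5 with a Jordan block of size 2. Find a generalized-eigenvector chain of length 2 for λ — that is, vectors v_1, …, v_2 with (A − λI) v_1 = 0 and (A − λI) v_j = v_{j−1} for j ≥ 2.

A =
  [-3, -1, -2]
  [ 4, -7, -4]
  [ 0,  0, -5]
A Jordan chain for λ = -5 of length 2:
v_1 = (2, 4, 0)ᵀ
v_2 = (1, 0, 0)ᵀ

Let N = A − (-5)·I. We want v_2 with N^2 v_2 = 0 but N^1 v_2 ≠ 0; then v_{j-1} := N · v_j for j = 2, …, 2.

Pick v_2 = (1, 0, 0)ᵀ.
Then v_1 = N · v_2 = (2, 4, 0)ᵀ.

Sanity check: (A − (-5)·I) v_1 = (0, 0, 0)ᵀ = 0. ✓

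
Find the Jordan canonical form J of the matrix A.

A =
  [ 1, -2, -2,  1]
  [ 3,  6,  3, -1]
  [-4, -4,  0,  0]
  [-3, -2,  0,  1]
J_2(2) ⊕ J_2(2)

The characteristic polynomial is
  det(x·I − A) = x^4 - 8*x^3 + 24*x^2 - 32*x + 16 = (x - 2)^4

Eigenvalues and multiplicities (the geometric multiplicity of λ is n − rank(A − λI), which equals the number of Jordan blocks for λ):
  λ = 2: algebraic multiplicity = 4, geometric multiplicity = 2

Determining the block sizes for each eigenvalue:
  λ = 2: with am = 4 and gm = 2, the partition is not yet determined (e.g. several partitions of 4 into 2 parts exist). Let N = A − (2)·I. Computing rank(N^1) = 2, rank(N^2) = 0; the number of blocks of size ≥ j is rank(N^{j−1}) − rank(N^j), giving [2, 2]. So we have 2 block(s) of size 2 → block sizes [2, 2]

Assembling the blocks gives a Jordan form
J =
  [2, 1, 0, 0]
  [0, 2, 0, 0]
  [0, 0, 2, 1]
  [0, 0, 0, 2]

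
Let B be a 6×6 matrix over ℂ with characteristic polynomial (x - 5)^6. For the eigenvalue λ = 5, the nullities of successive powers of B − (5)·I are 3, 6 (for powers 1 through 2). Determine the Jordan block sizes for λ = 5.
Block sizes for λ = 5: [2, 2, 2]

From the dimensions of kernels of powers, the number of Jordan blocks of size at least j is d_j − d_{j−1} where d_j = dim ker(N^j) (with d_0 = 0). Computing the differences gives [3, 3].
The number of blocks of size exactly k is (#blocks of size ≥ k) − (#blocks of size ≥ k + 1), so the partition is: 3 block(s) of size 2.
In nonincreasing order the block sizes are [2, 2, 2].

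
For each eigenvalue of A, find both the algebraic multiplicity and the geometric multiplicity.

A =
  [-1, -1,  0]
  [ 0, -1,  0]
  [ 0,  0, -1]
λ = -1: alg = 3, geom = 2

Step 1 — factor the characteristic polynomial to read off the algebraic multiplicities:
  χ_A(x) = (x + 1)^3

Step 2 — compute geometric multiplicities via the rank-nullity identity g(λ) = n − rank(A − λI):
  rank(A − (-1)·I) = 1, so dim ker(A − (-1)·I) = n − 1 = 2

Summary:
  λ = -1: algebraic multiplicity = 3, geometric multiplicity = 2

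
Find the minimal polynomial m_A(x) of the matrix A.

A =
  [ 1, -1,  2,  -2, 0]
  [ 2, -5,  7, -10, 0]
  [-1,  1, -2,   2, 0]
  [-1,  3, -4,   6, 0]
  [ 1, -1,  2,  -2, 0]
x^3

The characteristic polynomial is χ_A(x) = x^5, so the eigenvalues are known. The minimal polynomial is
  m_A(x) = Π_λ (x − λ)^{k_λ}
where k_λ is the size of the *largest* Jordan block for λ (equivalently, the smallest k with (A − λI)^k v = 0 for every generalised eigenvector v of λ).

  λ = 0: largest Jordan block has size 3, contributing (x − 0)^3

So m_A(x) = x^3 = x^3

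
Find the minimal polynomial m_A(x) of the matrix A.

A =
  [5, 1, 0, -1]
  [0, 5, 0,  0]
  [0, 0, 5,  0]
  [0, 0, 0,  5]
x^2 - 10*x + 25

The characteristic polynomial is χ_A(x) = (x - 5)^4, so the eigenvalues are known. The minimal polynomial is
  m_A(x) = Π_λ (x − λ)^{k_λ}
where k_λ is the size of the *largest* Jordan block for λ (equivalently, the smallest k with (A − λI)^k v = 0 for every generalised eigenvector v of λ).

  λ = 5: largest Jordan block has size 2, contributing (x − 5)^2

So m_A(x) = (x - 5)^2 = x^2 - 10*x + 25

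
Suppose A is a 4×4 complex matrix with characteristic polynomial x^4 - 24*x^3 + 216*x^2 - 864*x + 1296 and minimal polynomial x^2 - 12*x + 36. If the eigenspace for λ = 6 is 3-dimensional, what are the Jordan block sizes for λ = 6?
Block sizes for λ = 6: [2, 1, 1]

Step 1 — from the characteristic polynomial, algebraic multiplicity of λ = 6 is 4. From dim ker(A − (6)·I) = 3, there are exactly 3 Jordan blocks for λ = 6.
Step 2 — from the minimal polynomial, the factor (x − 6)^2 tells us the largest block for λ = 6 has size 2.
Step 3 — with total size 4, 3 blocks, and largest block 2, the block sizes (in nonincreasing order) are [2, 1, 1].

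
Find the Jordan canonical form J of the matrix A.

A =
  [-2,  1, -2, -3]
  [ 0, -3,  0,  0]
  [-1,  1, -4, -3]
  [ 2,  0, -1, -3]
J_3(-3) ⊕ J_1(-3)

The characteristic polynomial is
  det(x·I − A) = x^4 + 12*x^3 + 54*x^2 + 108*x + 81 = (x + 3)^4

Eigenvalues and multiplicities (the geometric multiplicity of λ is n − rank(A − λI), which equals the number of Jordan blocks for λ):
  λ = -3: algebraic multiplicity = 4, geometric multiplicity = 2

Determining the block sizes for each eigenvalue:
  λ = -3: with am = 4 and gm = 2, the partition is not yet determined (e.g. several partitions of 4 into 2 parts exist). Let N = A − (-3)·I. Computing rank(N^1) = 2, rank(N^2) = 1, rank(N^3) = 0; the number of blocks of size ≥ j is rank(N^{j−1}) − rank(N^j), giving [2, 1, 1]. So we have 1 block(s) of size 3, 1 block(s) of size 1 → block sizes [3, 1]

Assembling the blocks gives a Jordan form
J =
  [-3,  1,  0,  0]
  [ 0, -3,  1,  0]
  [ 0,  0, -3,  0]
  [ 0,  0,  0, -3]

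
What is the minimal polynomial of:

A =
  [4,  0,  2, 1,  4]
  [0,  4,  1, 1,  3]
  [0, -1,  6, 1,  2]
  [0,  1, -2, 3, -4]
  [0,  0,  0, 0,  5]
x^5 - 22*x^4 + 193*x^3 - 844*x^2 + 1840*x - 1600

The characteristic polynomial is χ_A(x) = (x - 5)^2*(x - 4)^3, so the eigenvalues are known. The minimal polynomial is
  m_A(x) = Π_λ (x − λ)^{k_λ}
where k_λ is the size of the *largest* Jordan block for λ (equivalently, the smallest k with (A − λI)^k v = 0 for every generalised eigenvector v of λ).

  λ = 4: largest Jordan block has size 3, contributing (x − 4)^3
  λ = 5: largest Jordan block has size 2, contributing (x − 5)^2

So m_A(x) = (x - 5)^2*(x - 4)^3 = x^5 - 22*x^4 + 193*x^3 - 844*x^2 + 1840*x - 1600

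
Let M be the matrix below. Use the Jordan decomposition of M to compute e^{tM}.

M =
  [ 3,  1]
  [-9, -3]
e^{tM} =
  [3*t + 1, t]
  [-9*t, 1 - 3*t]

Strategy: write M = P · J · P⁻¹ where J is a Jordan canonical form, so e^{tM} = P · e^{tJ} · P⁻¹, and e^{tJ} can be computed block-by-block.

M has Jordan form
J =
  [0, 1]
  [0, 0]
(up to reordering of blocks).

Per-block formulas:
  For a 2×2 Jordan block J_2(0): exp(t · J_2(0)) = e^(0t)·(I + t·N), where N is the 2×2 nilpotent shift.

After assembling e^{tJ} and conjugating by P, we get:

e^{tM} =
  [3*t + 1, t]
  [-9*t, 1 - 3*t]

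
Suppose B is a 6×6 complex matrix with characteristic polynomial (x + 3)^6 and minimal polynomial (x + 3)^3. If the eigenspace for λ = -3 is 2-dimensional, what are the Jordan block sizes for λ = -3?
Block sizes for λ = -3: [3, 3]

Step 1 — from the characteristic polynomial, algebraic multiplicity of λ = -3 is 6. From dim ker(B − (-3)·I) = 2, there are exactly 2 Jordan blocks for λ = -3.
Step 2 — from the minimal polynomial, the factor (x + 3)^3 tells us the largest block for λ = -3 has size 3.
Step 3 — with total size 6, 2 blocks, and largest block 3, the block sizes (in nonincreasing order) are [3, 3].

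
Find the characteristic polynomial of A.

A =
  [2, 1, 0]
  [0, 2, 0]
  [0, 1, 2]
x^3 - 6*x^2 + 12*x - 8

Expanding det(x·I − A) (e.g. by cofactor expansion or by noting that A is similar to its Jordan form J, which has the same characteristic polynomial as A) gives
  χ_A(x) = x^3 - 6*x^2 + 12*x - 8
which factors as (x - 2)^3. The eigenvalues (with algebraic multiplicities) are λ = 2 with multiplicity 3.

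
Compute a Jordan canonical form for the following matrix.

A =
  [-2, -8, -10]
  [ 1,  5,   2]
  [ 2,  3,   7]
J_2(3) ⊕ J_1(4)

The characteristic polynomial is
  det(x·I − A) = x^3 - 10*x^2 + 33*x - 36 = (x - 4)*(x - 3)^2

Eigenvalues and multiplicities (the geometric multiplicity of λ is n − rank(A − λI), which equals the number of Jordan blocks for λ):
  λ = 3: algebraic multiplicity = 2, geometric multiplicity = 1
  λ = 4: algebraic multiplicity = 1, geometric multiplicity = 1

Determining the block sizes for each eigenvalue:
  λ = 3: one block (gm = 1), so the single block has size am = 2 → block sizes [2]
  λ = 4: one block (gm = 1), so the single block has size am = 1 → block sizes [1]

Assembling the blocks gives a Jordan form
J =
  [3, 1, 0]
  [0, 3, 0]
  [0, 0, 4]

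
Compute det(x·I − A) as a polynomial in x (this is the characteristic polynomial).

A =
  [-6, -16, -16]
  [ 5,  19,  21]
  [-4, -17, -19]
x^3 + 6*x^2 + 12*x + 8

Expanding det(x·I − A) (e.g. by cofactor expansion or by noting that A is similar to its Jordan form J, which has the same characteristic polynomial as A) gives
  χ_A(x) = x^3 + 6*x^2 + 12*x + 8
which factors as (x + 2)^3. The eigenvalues (with algebraic multiplicities) are λ = -2 with multiplicity 3.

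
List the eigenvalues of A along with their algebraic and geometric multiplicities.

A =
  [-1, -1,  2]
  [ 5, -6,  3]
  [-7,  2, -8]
λ = -5: alg = 3, geom = 1

Step 1 — factor the characteristic polynomial to read off the algebraic multiplicities:
  χ_A(x) = (x + 5)^3

Step 2 — compute geometric multiplicities via the rank-nullity identity g(λ) = n − rank(A − λI):
  rank(A − (-5)·I) = 2, so dim ker(A − (-5)·I) = n − 2 = 1

Summary:
  λ = -5: algebraic multiplicity = 3, geometric multiplicity = 1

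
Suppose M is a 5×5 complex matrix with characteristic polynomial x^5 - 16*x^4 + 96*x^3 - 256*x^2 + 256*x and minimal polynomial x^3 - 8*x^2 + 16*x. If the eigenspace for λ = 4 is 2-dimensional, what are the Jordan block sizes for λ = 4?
Block sizes for λ = 4: [2, 2]

Step 1 — from the characteristic polynomial, algebraic multiplicity of λ = 4 is 4. From dim ker(M − (4)·I) = 2, there are exactly 2 Jordan blocks for λ = 4.
Step 2 — from the minimal polynomial, the factor (x − 4)^2 tells us the largest block for λ = 4 has size 2.
Step 3 — with total size 4, 2 blocks, and largest block 2, the block sizes (in nonincreasing order) are [2, 2].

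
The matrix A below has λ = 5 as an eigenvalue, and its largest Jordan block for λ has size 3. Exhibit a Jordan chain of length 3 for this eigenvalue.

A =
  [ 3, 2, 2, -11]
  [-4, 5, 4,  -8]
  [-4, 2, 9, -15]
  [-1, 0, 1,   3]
A Jordan chain for λ = 5 of length 3:
v_1 = (-1, 0, -1, 0)ᵀ
v_2 = (-2, -4, -4, -1)ᵀ
v_3 = (1, 0, 0, 0)ᵀ

Let N = A − (5)·I. We want v_3 with N^3 v_3 = 0 but N^2 v_3 ≠ 0; then v_{j-1} := N · v_j for j = 3, …, 2.

Pick v_3 = (1, 0, 0, 0)ᵀ.
Then v_2 = N · v_3 = (-2, -4, -4, -1)ᵀ.
Then v_1 = N · v_2 = (-1, 0, -1, 0)ᵀ.

Sanity check: (A − (5)·I) v_1 = (0, 0, 0, 0)ᵀ = 0. ✓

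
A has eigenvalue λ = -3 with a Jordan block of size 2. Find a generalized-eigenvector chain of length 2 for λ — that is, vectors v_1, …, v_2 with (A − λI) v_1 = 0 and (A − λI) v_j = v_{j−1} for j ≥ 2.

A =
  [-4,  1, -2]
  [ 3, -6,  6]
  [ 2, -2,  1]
A Jordan chain for λ = -3 of length 2:
v_1 = (-1, 3, 2)ᵀ
v_2 = (1, 0, 0)ᵀ

Let N = A − (-3)·I. We want v_2 with N^2 v_2 = 0 but N^1 v_2 ≠ 0; then v_{j-1} := N · v_j for j = 2, …, 2.

Pick v_2 = (1, 0, 0)ᵀ.
Then v_1 = N · v_2 = (-1, 3, 2)ᵀ.

Sanity check: (A − (-3)·I) v_1 = (0, 0, 0)ᵀ = 0. ✓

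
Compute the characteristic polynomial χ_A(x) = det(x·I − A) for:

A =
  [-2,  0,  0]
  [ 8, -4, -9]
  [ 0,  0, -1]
x^3 + 7*x^2 + 14*x + 8

Expanding det(x·I − A) (e.g. by cofactor expansion or by noting that A is similar to its Jordan form J, which has the same characteristic polynomial as A) gives
  χ_A(x) = x^3 + 7*x^2 + 14*x + 8
which factors as (x + 1)*(x + 2)*(x + 4). The eigenvalues (with algebraic multiplicities) are λ = -4 with multiplicity 1, λ = -2 with multiplicity 1, λ = -1 with multiplicity 1.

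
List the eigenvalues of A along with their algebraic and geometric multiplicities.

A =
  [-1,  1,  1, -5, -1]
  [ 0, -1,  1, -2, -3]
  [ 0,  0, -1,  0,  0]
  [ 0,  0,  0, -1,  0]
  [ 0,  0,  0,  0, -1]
λ = -1: alg = 5, geom = 3

Step 1 — factor the characteristic polynomial to read off the algebraic multiplicities:
  χ_A(x) = (x + 1)^5

Step 2 — compute geometric multiplicities via the rank-nullity identity g(λ) = n − rank(A − λI):
  rank(A − (-1)·I) = 2, so dim ker(A − (-1)·I) = n − 2 = 3

Summary:
  λ = -1: algebraic multiplicity = 5, geometric multiplicity = 3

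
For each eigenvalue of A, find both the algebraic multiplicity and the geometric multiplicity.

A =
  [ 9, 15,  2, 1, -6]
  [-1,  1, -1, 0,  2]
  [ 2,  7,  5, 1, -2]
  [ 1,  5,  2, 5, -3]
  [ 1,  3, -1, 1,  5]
λ = 5: alg = 5, geom = 2

Step 1 — factor the characteristic polynomial to read off the algebraic multiplicities:
  χ_A(x) = (x - 5)^5

Step 2 — compute geometric multiplicities via the rank-nullity identity g(λ) = n − rank(A − λI):
  rank(A − (5)·I) = 3, so dim ker(A − (5)·I) = n − 3 = 2

Summary:
  λ = 5: algebraic multiplicity = 5, geometric multiplicity = 2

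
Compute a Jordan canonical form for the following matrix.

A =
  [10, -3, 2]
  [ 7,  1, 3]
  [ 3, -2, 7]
J_3(6)

The characteristic polynomial is
  det(x·I − A) = x^3 - 18*x^2 + 108*x - 216 = (x - 6)^3

Eigenvalues and multiplicities (the geometric multiplicity of λ is n − rank(A − λI), which equals the number of Jordan blocks for λ):
  λ = 6: algebraic multiplicity = 3, geometric multiplicity = 1

Determining the block sizes for each eigenvalue:
  λ = 6: one block (gm = 1), so the single block has size am = 3 → block sizes [3]

Assembling the blocks gives a Jordan form
J =
  [6, 1, 0]
  [0, 6, 1]
  [0, 0, 6]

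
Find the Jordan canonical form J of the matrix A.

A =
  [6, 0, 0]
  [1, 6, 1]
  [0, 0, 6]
J_2(6) ⊕ J_1(6)

The characteristic polynomial is
  det(x·I − A) = x^3 - 18*x^2 + 108*x - 216 = (x - 6)^3

Eigenvalues and multiplicities (the geometric multiplicity of λ is n − rank(A − λI), which equals the number of Jordan blocks for λ):
  λ = 6: algebraic multiplicity = 3, geometric multiplicity = 2

Determining the block sizes for each eigenvalue:
  λ = 6: 2 blocks summing to 3 forces exactly one block of size 2 and the rest size 1 → block sizes [2, 1]

Assembling the blocks gives a Jordan form
J =
  [6, 1, 0]
  [0, 6, 0]
  [0, 0, 6]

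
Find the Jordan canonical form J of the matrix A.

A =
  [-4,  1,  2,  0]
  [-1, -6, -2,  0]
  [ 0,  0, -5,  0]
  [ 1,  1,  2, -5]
J_2(-5) ⊕ J_1(-5) ⊕ J_1(-5)

The characteristic polynomial is
  det(x·I − A) = x^4 + 20*x^3 + 150*x^2 + 500*x + 625 = (x + 5)^4

Eigenvalues and multiplicities (the geometric multiplicity of λ is n − rank(A − λI), which equals the number of Jordan blocks for λ):
  λ = -5: algebraic multiplicity = 4, geometric multiplicity = 3

Determining the block sizes for each eigenvalue:
  λ = -5: 3 blocks summing to 4 forces exactly one block of size 2 and the rest size 1 → block sizes [2, 1, 1]

Assembling the blocks gives a Jordan form
J =
  [-5,  1,  0,  0]
  [ 0, -5,  0,  0]
  [ 0,  0, -5,  0]
  [ 0,  0,  0, -5]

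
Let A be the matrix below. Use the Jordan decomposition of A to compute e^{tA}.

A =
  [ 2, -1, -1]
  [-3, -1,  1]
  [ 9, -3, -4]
e^{tA} =
  [3*t^2*exp(-t)/2 + 3*t*exp(-t) + exp(-t), -t*exp(-t), -t^2*exp(-t)/2 - t*exp(-t)]
  [-3*t*exp(-t), exp(-t), t*exp(-t)]
  [9*t^2*exp(-t)/2 + 9*t*exp(-t), -3*t*exp(-t), -3*t^2*exp(-t)/2 - 3*t*exp(-t) + exp(-t)]

Strategy: write A = P · J · P⁻¹ where J is a Jordan canonical form, so e^{tA} = P · e^{tJ} · P⁻¹, and e^{tJ} can be computed block-by-block.

A has Jordan form
J =
  [-1,  1,  0]
  [ 0, -1,  1]
  [ 0,  0, -1]
(up to reordering of blocks).

Per-block formulas:
  For a 3×3 Jordan block J_3(-1): exp(t · J_3(-1)) = e^(-1t)·(I + t·N + (t^2/2)·N^2), where N is the 3×3 nilpotent shift.

After assembling e^{tJ} and conjugating by P, we get:

e^{tA} =
  [3*t^2*exp(-t)/2 + 3*t*exp(-t) + exp(-t), -t*exp(-t), -t^2*exp(-t)/2 - t*exp(-t)]
  [-3*t*exp(-t), exp(-t), t*exp(-t)]
  [9*t^2*exp(-t)/2 + 9*t*exp(-t), -3*t*exp(-t), -3*t^2*exp(-t)/2 - 3*t*exp(-t) + exp(-t)]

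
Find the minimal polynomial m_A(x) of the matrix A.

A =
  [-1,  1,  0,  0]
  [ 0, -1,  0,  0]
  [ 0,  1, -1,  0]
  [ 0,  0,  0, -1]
x^2 + 2*x + 1

The characteristic polynomial is χ_A(x) = (x + 1)^4, so the eigenvalues are known. The minimal polynomial is
  m_A(x) = Π_λ (x − λ)^{k_λ}
where k_λ is the size of the *largest* Jordan block for λ (equivalently, the smallest k with (A − λI)^k v = 0 for every generalised eigenvector v of λ).

  λ = -1: largest Jordan block has size 2, contributing (x + 1)^2

So m_A(x) = (x + 1)^2 = x^2 + 2*x + 1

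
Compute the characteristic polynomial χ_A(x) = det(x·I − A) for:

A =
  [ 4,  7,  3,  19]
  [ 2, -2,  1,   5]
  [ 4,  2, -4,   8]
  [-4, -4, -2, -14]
x^4 + 16*x^3 + 96*x^2 + 256*x + 256

Expanding det(x·I − A) (e.g. by cofactor expansion or by noting that A is similar to its Jordan form J, which has the same characteristic polynomial as A) gives
  χ_A(x) = x^4 + 16*x^3 + 96*x^2 + 256*x + 256
which factors as (x + 4)^4. The eigenvalues (with algebraic multiplicities) are λ = -4 with multiplicity 4.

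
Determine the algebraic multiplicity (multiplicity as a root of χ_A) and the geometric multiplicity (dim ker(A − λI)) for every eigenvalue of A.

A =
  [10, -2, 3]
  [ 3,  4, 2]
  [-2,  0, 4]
λ = 6: alg = 3, geom = 1

Step 1 — factor the characteristic polynomial to read off the algebraic multiplicities:
  χ_A(x) = (x - 6)^3

Step 2 — compute geometric multiplicities via the rank-nullity identity g(λ) = n − rank(A − λI):
  rank(A − (6)·I) = 2, so dim ker(A − (6)·I) = n − 2 = 1

Summary:
  λ = 6: algebraic multiplicity = 3, geometric multiplicity = 1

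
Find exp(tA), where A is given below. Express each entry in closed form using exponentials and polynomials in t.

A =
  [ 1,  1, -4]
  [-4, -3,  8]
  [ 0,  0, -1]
e^{tA} =
  [2*t*exp(-t) + exp(-t), t*exp(-t), -4*t*exp(-t)]
  [-4*t*exp(-t), -2*t*exp(-t) + exp(-t), 8*t*exp(-t)]
  [0, 0, exp(-t)]

Strategy: write A = P · J · P⁻¹ where J is a Jordan canonical form, so e^{tA} = P · e^{tJ} · P⁻¹, and e^{tJ} can be computed block-by-block.

A has Jordan form
J =
  [-1,  1,  0]
  [ 0, -1,  0]
  [ 0,  0, -1]
(up to reordering of blocks).

Per-block formulas:
  For a 1×1 block at λ = -1: exp(t · [-1]) = [e^(-1t)].
  For a 2×2 Jordan block J_2(-1): exp(t · J_2(-1)) = e^(-1t)·(I + t·N), where N is the 2×2 nilpotent shift.

After assembling e^{tJ} and conjugating by P, we get:

e^{tA} =
  [2*t*exp(-t) + exp(-t), t*exp(-t), -4*t*exp(-t)]
  [-4*t*exp(-t), -2*t*exp(-t) + exp(-t), 8*t*exp(-t)]
  [0, 0, exp(-t)]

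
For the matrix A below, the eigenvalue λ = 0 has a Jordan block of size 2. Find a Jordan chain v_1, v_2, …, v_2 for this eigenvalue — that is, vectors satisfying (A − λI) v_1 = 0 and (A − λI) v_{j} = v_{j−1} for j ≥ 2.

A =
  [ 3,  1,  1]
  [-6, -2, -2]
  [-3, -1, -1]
A Jordan chain for λ = 0 of length 2:
v_1 = (3, -6, -3)ᵀ
v_2 = (1, 0, 0)ᵀ

Let N = A − (0)·I. We want v_2 with N^2 v_2 = 0 but N^1 v_2 ≠ 0; then v_{j-1} := N · v_j for j = 2, …, 2.

Pick v_2 = (1, 0, 0)ᵀ.
Then v_1 = N · v_2 = (3, -6, -3)ᵀ.

Sanity check: (A − (0)·I) v_1 = (0, 0, 0)ᵀ = 0. ✓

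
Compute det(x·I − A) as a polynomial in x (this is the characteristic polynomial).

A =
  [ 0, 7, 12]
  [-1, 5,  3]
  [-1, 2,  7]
x^3 - 12*x^2 + 48*x - 64

Expanding det(x·I − A) (e.g. by cofactor expansion or by noting that A is similar to its Jordan form J, which has the same characteristic polynomial as A) gives
  χ_A(x) = x^3 - 12*x^2 + 48*x - 64
which factors as (x - 4)^3. The eigenvalues (with algebraic multiplicities) are λ = 4 with multiplicity 3.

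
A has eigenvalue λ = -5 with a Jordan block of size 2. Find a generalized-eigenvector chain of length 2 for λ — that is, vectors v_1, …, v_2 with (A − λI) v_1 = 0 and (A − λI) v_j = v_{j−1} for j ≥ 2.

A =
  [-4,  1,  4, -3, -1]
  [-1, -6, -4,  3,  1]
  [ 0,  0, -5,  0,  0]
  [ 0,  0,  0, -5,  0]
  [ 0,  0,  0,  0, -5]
A Jordan chain for λ = -5 of length 2:
v_1 = (1, -1, 0, 0, 0)ᵀ
v_2 = (1, 0, 0, 0, 0)ᵀ

Let N = A − (-5)·I. We want v_2 with N^2 v_2 = 0 but N^1 v_2 ≠ 0; then v_{j-1} := N · v_j for j = 2, …, 2.

Pick v_2 = (1, 0, 0, 0, 0)ᵀ.
Then v_1 = N · v_2 = (1, -1, 0, 0, 0)ᵀ.

Sanity check: (A − (-5)·I) v_1 = (0, 0, 0, 0, 0)ᵀ = 0. ✓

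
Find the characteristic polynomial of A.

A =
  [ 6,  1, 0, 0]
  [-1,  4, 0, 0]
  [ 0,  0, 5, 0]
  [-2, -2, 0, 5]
x^4 - 20*x^3 + 150*x^2 - 500*x + 625

Expanding det(x·I − A) (e.g. by cofactor expansion or by noting that A is similar to its Jordan form J, which has the same characteristic polynomial as A) gives
  χ_A(x) = x^4 - 20*x^3 + 150*x^2 - 500*x + 625
which factors as (x - 5)^4. The eigenvalues (with algebraic multiplicities) are λ = 5 with multiplicity 4.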